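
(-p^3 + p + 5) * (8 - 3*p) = 3*p^4 - 8*p^3 - 3*p^2 - 7*p + 40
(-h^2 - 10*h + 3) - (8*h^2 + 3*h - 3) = -9*h^2 - 13*h + 6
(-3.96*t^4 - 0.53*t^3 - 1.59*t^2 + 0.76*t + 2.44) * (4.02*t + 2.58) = -15.9192*t^5 - 12.3474*t^4 - 7.7592*t^3 - 1.047*t^2 + 11.7696*t + 6.2952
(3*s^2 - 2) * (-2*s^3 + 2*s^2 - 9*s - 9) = -6*s^5 + 6*s^4 - 23*s^3 - 31*s^2 + 18*s + 18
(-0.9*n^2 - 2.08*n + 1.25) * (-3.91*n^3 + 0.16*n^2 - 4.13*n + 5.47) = 3.519*n^5 + 7.9888*n^4 - 1.5033*n^3 + 3.8674*n^2 - 16.5401*n + 6.8375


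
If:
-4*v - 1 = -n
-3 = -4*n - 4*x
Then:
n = 3/4 - x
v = -x/4 - 1/16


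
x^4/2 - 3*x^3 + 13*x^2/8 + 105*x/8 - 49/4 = (x/2 + 1)*(x - 7/2)^2*(x - 1)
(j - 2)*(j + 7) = j^2 + 5*j - 14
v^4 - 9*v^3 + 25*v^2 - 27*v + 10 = (v - 5)*(v - 2)*(v - 1)^2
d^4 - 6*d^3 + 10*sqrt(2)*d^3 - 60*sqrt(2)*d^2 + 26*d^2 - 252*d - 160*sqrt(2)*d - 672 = (d - 8)*(d + 2)*(d + 3*sqrt(2))*(d + 7*sqrt(2))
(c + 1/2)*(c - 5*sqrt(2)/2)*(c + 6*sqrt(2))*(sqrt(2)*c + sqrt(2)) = sqrt(2)*c^4 + 3*sqrt(2)*c^3/2 + 7*c^3 - 59*sqrt(2)*c^2/2 + 21*c^2/2 - 45*sqrt(2)*c + 7*c/2 - 15*sqrt(2)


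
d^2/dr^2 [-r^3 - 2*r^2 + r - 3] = -6*r - 4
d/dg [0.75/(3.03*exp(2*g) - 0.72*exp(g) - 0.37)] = (0.54 - 4.545*exp(g))*exp(g)/(-3.03*exp(2*g) + 0.72*exp(g) + 0.37)^2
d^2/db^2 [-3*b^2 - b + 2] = -6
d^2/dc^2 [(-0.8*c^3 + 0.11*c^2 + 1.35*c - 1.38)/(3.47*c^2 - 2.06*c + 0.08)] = (1.4210854715202e-14*c^5 + 1.4210854715202e-14*c^4 + 27.737434*c^3 - 99.090828*c^2 + 56.907816*c - 10.499792)/(41.781923*c^6 - 74.412762*c^5 + 47.065692*c^4 - 12.172952*c^3 + 1.085088*c^2 - 0.039552*c + 0.000512)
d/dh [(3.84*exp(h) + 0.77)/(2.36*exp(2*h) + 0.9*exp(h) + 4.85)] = (-9.0624*exp(2*h) - 3.6344*exp(h) + 17.931)*exp(h)/(5.5696*exp(4*h) + 4.248*exp(3*h) + 23.702*exp(2*h) + 8.73*exp(h) + 23.5225)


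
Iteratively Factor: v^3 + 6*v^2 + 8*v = (v + 2)*(v^2 + 4*v) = (v + 2)*(v + 4)*(v)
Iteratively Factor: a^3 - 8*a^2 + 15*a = (a)*(a^2 - 8*a + 15) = a*(a - 3)*(a - 5)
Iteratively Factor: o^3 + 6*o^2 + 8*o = (o)*(o^2 + 6*o + 8) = o*(o + 2)*(o + 4)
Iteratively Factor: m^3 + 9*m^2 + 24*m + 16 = (m + 1)*(m^2 + 8*m + 16) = (m + 1)*(m + 4)*(m + 4)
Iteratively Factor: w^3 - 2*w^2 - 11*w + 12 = (w - 4)*(w^2 + 2*w - 3) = (w - 4)*(w + 3)*(w - 1)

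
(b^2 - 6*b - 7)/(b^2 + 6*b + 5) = (b - 7)/(b + 5)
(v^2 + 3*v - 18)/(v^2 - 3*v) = (v + 6)/v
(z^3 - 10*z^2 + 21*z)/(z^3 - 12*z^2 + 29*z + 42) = z*(z - 3)/(z^2 - 5*z - 6)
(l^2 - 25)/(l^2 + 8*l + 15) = (l - 5)/(l + 3)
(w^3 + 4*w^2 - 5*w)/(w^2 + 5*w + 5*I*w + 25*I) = w*(w - 1)/(w + 5*I)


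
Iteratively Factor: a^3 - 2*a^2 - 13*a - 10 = (a + 2)*(a^2 - 4*a - 5) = (a - 5)*(a + 2)*(a + 1)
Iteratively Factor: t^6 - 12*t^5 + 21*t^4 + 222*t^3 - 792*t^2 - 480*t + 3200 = (t + 4)*(t^5 - 16*t^4 + 85*t^3 - 118*t^2 - 320*t + 800) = (t - 4)*(t + 4)*(t^4 - 12*t^3 + 37*t^2 + 30*t - 200) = (t - 4)^2*(t + 4)*(t^3 - 8*t^2 + 5*t + 50) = (t - 4)^2*(t + 2)*(t + 4)*(t^2 - 10*t + 25) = (t - 5)*(t - 4)^2*(t + 2)*(t + 4)*(t - 5)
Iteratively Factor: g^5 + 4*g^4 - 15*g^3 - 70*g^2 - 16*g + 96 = (g - 4)*(g^4 + 8*g^3 + 17*g^2 - 2*g - 24) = (g - 4)*(g - 1)*(g^3 + 9*g^2 + 26*g + 24) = (g - 4)*(g - 1)*(g + 3)*(g^2 + 6*g + 8) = (g - 4)*(g - 1)*(g + 3)*(g + 4)*(g + 2)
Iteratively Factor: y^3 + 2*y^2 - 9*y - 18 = (y + 3)*(y^2 - y - 6) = (y - 3)*(y + 3)*(y + 2)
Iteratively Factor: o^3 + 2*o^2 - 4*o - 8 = (o + 2)*(o^2 - 4) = (o - 2)*(o + 2)*(o + 2)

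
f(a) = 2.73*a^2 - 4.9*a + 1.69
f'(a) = 5.46*a - 4.9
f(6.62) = 88.89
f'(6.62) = 31.25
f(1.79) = 1.67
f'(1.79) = 4.87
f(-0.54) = 5.13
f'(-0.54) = -7.85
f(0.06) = 1.41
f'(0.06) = -4.57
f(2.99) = 11.45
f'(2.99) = 11.43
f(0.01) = 1.64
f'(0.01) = -4.85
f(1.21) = -0.24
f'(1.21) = 1.71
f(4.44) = 33.75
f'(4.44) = 19.34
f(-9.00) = 266.92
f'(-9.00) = -54.04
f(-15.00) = 689.44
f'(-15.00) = -86.80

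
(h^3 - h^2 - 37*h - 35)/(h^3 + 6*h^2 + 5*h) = (h - 7)/h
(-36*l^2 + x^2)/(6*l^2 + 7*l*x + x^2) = (-6*l + x)/(l + x)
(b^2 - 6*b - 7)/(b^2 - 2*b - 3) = (b - 7)/(b - 3)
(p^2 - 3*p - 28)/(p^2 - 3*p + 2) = (p^2 - 3*p - 28)/(p^2 - 3*p + 2)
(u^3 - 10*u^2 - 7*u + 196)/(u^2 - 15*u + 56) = (u^2 - 3*u - 28)/(u - 8)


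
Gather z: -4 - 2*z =-2*z - 4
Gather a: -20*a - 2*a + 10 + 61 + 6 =77 - 22*a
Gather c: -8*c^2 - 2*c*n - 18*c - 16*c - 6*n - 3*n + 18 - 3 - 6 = -8*c^2 + c*(-2*n - 34) - 9*n + 9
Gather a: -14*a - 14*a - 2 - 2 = -28*a - 4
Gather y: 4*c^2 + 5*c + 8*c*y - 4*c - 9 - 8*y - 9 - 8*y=4*c^2 + c + y*(8*c - 16) - 18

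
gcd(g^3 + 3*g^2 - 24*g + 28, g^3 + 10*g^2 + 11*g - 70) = g^2 + 5*g - 14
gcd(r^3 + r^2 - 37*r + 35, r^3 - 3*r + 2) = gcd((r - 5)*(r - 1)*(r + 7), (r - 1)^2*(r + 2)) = r - 1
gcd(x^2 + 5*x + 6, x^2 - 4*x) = 1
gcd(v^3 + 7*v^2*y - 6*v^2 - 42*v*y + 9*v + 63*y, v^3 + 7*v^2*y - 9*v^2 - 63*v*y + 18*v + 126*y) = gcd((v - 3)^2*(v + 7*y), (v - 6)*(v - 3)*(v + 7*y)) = v^2 + 7*v*y - 3*v - 21*y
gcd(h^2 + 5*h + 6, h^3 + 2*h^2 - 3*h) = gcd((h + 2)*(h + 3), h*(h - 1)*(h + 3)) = h + 3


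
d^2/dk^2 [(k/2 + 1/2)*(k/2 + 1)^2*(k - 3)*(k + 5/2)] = 5*k^3/2 + 27*k^2/4 - 3*k/2 - 75/8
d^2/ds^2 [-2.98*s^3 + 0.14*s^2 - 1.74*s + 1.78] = 0.28 - 17.88*s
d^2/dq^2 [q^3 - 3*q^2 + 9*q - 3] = 6*q - 6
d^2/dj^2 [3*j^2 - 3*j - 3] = 6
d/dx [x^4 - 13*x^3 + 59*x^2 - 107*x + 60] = 4*x^3 - 39*x^2 + 118*x - 107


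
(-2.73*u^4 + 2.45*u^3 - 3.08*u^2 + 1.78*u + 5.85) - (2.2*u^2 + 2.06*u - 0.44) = -2.73*u^4 + 2.45*u^3 - 5.28*u^2 - 0.28*u + 6.29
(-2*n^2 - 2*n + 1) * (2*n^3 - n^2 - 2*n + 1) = -4*n^5 - 2*n^4 + 8*n^3 + n^2 - 4*n + 1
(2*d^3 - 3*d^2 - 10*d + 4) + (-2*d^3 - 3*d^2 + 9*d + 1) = -6*d^2 - d + 5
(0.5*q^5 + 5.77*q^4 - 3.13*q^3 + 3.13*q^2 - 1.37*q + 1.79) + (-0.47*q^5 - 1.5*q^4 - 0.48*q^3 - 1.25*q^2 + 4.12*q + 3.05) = 0.03*q^5 + 4.27*q^4 - 3.61*q^3 + 1.88*q^2 + 2.75*q + 4.84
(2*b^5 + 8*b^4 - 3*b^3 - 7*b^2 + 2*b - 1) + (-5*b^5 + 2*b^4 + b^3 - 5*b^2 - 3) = -3*b^5 + 10*b^4 - 2*b^3 - 12*b^2 + 2*b - 4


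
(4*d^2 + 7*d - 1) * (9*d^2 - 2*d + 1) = 36*d^4 + 55*d^3 - 19*d^2 + 9*d - 1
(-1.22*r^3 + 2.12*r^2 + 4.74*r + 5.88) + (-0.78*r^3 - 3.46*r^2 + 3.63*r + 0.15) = -2.0*r^3 - 1.34*r^2 + 8.37*r + 6.03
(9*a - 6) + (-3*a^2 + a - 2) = -3*a^2 + 10*a - 8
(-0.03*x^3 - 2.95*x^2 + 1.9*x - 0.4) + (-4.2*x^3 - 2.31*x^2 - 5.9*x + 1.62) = -4.23*x^3 - 5.26*x^2 - 4.0*x + 1.22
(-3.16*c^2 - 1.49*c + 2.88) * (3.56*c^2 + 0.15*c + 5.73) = -11.2496*c^4 - 5.7784*c^3 - 8.0775*c^2 - 8.1057*c + 16.5024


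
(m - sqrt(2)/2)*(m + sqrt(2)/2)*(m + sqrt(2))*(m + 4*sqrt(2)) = m^4 + 5*sqrt(2)*m^3 + 15*m^2/2 - 5*sqrt(2)*m/2 - 4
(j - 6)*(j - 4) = j^2 - 10*j + 24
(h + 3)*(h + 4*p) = h^2 + 4*h*p + 3*h + 12*p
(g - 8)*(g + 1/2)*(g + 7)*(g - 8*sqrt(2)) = g^4 - 8*sqrt(2)*g^3 - g^3/2 - 113*g^2/2 + 4*sqrt(2)*g^2 - 28*g + 452*sqrt(2)*g + 224*sqrt(2)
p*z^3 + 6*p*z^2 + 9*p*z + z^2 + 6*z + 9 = (z + 3)^2*(p*z + 1)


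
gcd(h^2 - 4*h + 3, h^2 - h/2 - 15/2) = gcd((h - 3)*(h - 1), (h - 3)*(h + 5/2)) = h - 3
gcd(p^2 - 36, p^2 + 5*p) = 1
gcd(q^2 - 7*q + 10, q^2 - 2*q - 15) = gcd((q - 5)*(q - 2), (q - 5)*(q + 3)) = q - 5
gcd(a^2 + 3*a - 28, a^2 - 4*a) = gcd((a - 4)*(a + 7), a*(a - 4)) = a - 4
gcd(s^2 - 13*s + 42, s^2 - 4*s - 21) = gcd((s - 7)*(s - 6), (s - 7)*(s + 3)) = s - 7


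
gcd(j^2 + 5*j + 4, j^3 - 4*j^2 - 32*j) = j + 4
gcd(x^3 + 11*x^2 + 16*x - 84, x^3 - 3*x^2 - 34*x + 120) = x + 6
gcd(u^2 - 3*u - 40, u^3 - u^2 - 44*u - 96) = u - 8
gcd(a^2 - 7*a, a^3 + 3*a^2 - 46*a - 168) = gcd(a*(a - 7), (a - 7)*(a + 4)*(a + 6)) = a - 7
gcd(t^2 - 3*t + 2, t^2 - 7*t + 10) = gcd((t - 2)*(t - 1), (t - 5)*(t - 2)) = t - 2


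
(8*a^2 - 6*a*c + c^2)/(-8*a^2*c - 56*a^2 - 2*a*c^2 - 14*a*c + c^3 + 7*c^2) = (-2*a + c)/(2*a*c + 14*a + c^2 + 7*c)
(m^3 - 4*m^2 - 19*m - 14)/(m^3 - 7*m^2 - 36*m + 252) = (m^2 + 3*m + 2)/(m^2 - 36)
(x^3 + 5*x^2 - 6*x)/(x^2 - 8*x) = (x^2 + 5*x - 6)/(x - 8)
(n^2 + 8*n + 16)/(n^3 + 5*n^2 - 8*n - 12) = (n^2 + 8*n + 16)/(n^3 + 5*n^2 - 8*n - 12)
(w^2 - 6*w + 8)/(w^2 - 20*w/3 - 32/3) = 3*(-w^2 + 6*w - 8)/(-3*w^2 + 20*w + 32)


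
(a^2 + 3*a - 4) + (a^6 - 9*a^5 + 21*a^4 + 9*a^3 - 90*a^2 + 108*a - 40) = a^6 - 9*a^5 + 21*a^4 + 9*a^3 - 89*a^2 + 111*a - 44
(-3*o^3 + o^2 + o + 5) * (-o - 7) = 3*o^4 + 20*o^3 - 8*o^2 - 12*o - 35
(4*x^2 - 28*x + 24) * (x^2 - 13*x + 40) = 4*x^4 - 80*x^3 + 548*x^2 - 1432*x + 960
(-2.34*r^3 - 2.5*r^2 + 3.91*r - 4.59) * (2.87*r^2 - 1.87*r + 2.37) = -6.7158*r^5 - 2.7992*r^4 + 10.3509*r^3 - 26.41*r^2 + 17.85*r - 10.8783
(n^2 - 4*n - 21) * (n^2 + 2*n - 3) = n^4 - 2*n^3 - 32*n^2 - 30*n + 63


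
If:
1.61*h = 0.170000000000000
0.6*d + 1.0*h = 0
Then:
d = -0.18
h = 0.11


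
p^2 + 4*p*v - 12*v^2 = (p - 2*v)*(p + 6*v)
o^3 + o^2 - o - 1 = (o - 1)*(o + 1)^2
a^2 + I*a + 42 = (a - 6*I)*(a + 7*I)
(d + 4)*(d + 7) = d^2 + 11*d + 28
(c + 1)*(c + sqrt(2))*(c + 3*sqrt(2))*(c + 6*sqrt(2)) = c^4 + c^3 + 10*sqrt(2)*c^3 + 10*sqrt(2)*c^2 + 54*c^2 + 36*sqrt(2)*c + 54*c + 36*sqrt(2)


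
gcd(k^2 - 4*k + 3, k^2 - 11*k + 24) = k - 3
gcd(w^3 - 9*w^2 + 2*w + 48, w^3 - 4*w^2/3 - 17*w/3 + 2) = w^2 - w - 6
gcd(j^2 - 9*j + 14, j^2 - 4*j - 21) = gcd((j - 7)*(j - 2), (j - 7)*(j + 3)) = j - 7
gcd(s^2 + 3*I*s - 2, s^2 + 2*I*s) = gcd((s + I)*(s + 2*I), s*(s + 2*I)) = s + 2*I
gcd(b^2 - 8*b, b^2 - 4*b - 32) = b - 8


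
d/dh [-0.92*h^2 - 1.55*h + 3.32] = -1.84*h - 1.55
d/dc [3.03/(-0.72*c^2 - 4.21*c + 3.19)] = (4.3632*c + 12.7563)/(0.72*c^2 + 4.21*c - 3.19)^2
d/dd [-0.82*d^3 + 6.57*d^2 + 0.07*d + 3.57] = -2.46*d^2 + 13.14*d + 0.07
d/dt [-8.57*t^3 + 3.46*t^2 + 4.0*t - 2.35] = -25.71*t^2 + 6.92*t + 4.0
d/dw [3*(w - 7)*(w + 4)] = 6*w - 9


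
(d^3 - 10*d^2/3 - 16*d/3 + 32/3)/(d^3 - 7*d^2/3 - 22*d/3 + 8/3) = (3*d - 4)/(3*d - 1)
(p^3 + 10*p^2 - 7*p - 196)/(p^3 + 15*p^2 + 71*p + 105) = (p^2 + 3*p - 28)/(p^2 + 8*p + 15)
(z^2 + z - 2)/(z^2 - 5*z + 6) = (z^2 + z - 2)/(z^2 - 5*z + 6)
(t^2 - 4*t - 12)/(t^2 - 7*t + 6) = (t + 2)/(t - 1)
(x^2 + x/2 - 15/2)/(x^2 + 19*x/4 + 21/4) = 2*(2*x - 5)/(4*x + 7)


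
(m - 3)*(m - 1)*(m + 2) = m^3 - 2*m^2 - 5*m + 6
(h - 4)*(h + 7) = h^2 + 3*h - 28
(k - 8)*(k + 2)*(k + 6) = k^3 - 52*k - 96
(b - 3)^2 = b^2 - 6*b + 9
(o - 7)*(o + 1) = o^2 - 6*o - 7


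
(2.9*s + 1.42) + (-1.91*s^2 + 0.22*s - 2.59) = -1.91*s^2 + 3.12*s - 1.17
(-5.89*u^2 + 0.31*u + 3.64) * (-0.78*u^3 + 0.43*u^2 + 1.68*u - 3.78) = 4.5942*u^5 - 2.7745*u^4 - 12.6011*u^3 + 24.3502*u^2 + 4.9434*u - 13.7592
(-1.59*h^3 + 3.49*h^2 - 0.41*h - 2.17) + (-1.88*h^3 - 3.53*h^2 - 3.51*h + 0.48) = -3.47*h^3 - 0.0399999999999996*h^2 - 3.92*h - 1.69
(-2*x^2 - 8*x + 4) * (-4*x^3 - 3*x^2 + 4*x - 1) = 8*x^5 + 38*x^4 - 42*x^2 + 24*x - 4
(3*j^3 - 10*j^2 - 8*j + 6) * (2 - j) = -3*j^4 + 16*j^3 - 12*j^2 - 22*j + 12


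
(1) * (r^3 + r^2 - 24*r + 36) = r^3 + r^2 - 24*r + 36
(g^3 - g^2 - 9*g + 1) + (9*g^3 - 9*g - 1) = 10*g^3 - g^2 - 18*g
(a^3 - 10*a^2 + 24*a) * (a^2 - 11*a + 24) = a^5 - 21*a^4 + 158*a^3 - 504*a^2 + 576*a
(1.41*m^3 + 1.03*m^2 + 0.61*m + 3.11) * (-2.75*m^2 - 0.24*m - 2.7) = -3.8775*m^5 - 3.1709*m^4 - 5.7317*m^3 - 11.4799*m^2 - 2.3934*m - 8.397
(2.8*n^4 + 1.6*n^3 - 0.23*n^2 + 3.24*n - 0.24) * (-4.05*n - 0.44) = -11.34*n^5 - 7.712*n^4 + 0.2275*n^3 - 13.0208*n^2 - 0.4536*n + 0.1056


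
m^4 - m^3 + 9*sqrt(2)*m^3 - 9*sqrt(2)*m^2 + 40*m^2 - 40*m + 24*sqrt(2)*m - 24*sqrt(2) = (m - 1)*(m + sqrt(2))*(m + 2*sqrt(2))*(m + 6*sqrt(2))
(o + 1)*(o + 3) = o^2 + 4*o + 3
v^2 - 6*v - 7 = (v - 7)*(v + 1)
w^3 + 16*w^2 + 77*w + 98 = (w + 2)*(w + 7)^2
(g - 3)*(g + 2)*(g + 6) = g^3 + 5*g^2 - 12*g - 36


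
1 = 1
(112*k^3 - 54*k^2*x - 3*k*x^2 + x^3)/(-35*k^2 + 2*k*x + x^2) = (16*k^2 - 10*k*x + x^2)/(-5*k + x)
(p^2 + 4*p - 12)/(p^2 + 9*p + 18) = (p - 2)/(p + 3)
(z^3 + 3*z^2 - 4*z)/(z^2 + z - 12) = z*(z - 1)/(z - 3)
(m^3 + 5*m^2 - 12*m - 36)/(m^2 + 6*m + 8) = (m^2 + 3*m - 18)/(m + 4)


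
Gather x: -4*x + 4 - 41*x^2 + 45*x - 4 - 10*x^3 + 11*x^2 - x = -10*x^3 - 30*x^2 + 40*x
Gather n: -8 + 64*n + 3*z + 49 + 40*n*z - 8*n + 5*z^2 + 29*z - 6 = n*(40*z + 56) + 5*z^2 + 32*z + 35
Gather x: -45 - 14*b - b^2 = -b^2 - 14*b - 45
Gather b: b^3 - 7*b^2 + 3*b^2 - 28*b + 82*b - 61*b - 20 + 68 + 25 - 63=b^3 - 4*b^2 - 7*b + 10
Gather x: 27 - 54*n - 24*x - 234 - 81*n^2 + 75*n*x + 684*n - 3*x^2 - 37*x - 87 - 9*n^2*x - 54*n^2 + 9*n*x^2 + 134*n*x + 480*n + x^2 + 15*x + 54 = -135*n^2 + 1110*n + x^2*(9*n - 2) + x*(-9*n^2 + 209*n - 46) - 240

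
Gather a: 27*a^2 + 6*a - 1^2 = 27*a^2 + 6*a - 1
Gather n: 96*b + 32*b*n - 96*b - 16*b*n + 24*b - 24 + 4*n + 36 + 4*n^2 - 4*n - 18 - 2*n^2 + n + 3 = 24*b + 2*n^2 + n*(16*b + 1) - 3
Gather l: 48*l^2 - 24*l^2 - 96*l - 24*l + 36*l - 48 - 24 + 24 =24*l^2 - 84*l - 48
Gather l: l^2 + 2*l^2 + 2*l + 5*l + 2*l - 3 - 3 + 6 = 3*l^2 + 9*l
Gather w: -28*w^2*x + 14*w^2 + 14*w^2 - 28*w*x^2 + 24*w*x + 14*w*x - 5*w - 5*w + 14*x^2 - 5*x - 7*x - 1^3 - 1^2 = w^2*(28 - 28*x) + w*(-28*x^2 + 38*x - 10) + 14*x^2 - 12*x - 2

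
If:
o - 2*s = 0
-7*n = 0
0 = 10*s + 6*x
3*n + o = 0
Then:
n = 0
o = 0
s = 0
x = 0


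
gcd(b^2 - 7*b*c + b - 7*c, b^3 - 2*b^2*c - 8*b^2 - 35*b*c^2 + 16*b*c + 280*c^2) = b - 7*c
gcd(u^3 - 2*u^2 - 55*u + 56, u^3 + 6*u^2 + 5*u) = 1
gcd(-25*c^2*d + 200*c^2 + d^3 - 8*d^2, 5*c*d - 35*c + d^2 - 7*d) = 5*c + d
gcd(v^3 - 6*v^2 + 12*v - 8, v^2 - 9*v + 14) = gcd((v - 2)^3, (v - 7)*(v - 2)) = v - 2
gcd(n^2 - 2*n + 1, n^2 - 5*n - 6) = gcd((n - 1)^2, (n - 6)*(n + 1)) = 1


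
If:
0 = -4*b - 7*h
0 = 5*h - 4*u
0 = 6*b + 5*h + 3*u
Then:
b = 0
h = 0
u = 0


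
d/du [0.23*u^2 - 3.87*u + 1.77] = 0.46*u - 3.87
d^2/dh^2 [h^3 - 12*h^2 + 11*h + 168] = 6*h - 24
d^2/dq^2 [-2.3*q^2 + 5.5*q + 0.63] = -4.60000000000000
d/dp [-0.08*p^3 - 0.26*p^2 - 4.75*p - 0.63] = -0.24*p^2 - 0.52*p - 4.75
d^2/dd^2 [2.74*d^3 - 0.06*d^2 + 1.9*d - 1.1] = 16.44*d - 0.12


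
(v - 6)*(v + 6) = v^2 - 36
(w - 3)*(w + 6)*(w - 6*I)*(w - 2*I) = w^4 + 3*w^3 - 8*I*w^3 - 30*w^2 - 24*I*w^2 - 36*w + 144*I*w + 216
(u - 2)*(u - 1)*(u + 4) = u^3 + u^2 - 10*u + 8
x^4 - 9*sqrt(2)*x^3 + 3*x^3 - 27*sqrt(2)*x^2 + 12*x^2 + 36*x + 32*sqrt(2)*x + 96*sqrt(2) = (x + 3)*(x - 8*sqrt(2))*(x - 2*sqrt(2))*(x + sqrt(2))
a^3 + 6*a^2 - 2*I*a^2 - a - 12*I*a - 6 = (a + 6)*(a - I)^2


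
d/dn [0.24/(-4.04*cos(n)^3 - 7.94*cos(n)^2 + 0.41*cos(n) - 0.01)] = (-2.9088*cos(n)^2 - 3.8112*cos(n) + 0.0984)*sin(n)/(4.04*cos(n)^3 + 7.94*cos(n)^2 - 0.41*cos(n) + 0.01)^2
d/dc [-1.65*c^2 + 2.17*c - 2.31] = 2.17 - 3.3*c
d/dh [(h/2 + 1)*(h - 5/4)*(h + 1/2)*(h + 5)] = 2*h^3 + 75*h^2/8 + 33*h/8 - 95/16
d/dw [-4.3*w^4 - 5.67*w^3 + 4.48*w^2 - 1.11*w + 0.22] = -17.2*w^3 - 17.01*w^2 + 8.96*w - 1.11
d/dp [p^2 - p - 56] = 2*p - 1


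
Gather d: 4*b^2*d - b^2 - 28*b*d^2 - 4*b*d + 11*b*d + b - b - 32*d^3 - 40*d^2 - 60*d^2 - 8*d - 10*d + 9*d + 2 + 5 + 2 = -b^2 - 32*d^3 + d^2*(-28*b - 100) + d*(4*b^2 + 7*b - 9) + 9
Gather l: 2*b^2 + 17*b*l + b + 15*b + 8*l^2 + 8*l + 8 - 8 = 2*b^2 + 16*b + 8*l^2 + l*(17*b + 8)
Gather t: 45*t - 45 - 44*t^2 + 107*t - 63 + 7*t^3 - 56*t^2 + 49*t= 7*t^3 - 100*t^2 + 201*t - 108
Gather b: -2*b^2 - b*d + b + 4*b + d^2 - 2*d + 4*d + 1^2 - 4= -2*b^2 + b*(5 - d) + d^2 + 2*d - 3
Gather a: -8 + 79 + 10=81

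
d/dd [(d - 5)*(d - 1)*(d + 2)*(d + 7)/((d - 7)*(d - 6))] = 2*(d^5 - 18*d^4 + 45*d^3 + 436*d^2 - 1540*d - 364)/(d^4 - 26*d^3 + 253*d^2 - 1092*d + 1764)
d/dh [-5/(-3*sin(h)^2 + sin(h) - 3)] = 5*(1 - 6*sin(h))*cos(h)/(3*sin(h)^2 - sin(h) + 3)^2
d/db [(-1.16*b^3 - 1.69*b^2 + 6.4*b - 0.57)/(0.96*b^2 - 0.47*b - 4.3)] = (-1.1136*b^4 + 1.0904*b^3 + 9.6143*b^2 + 15.6284*b - 27.7879)/(0.9216*b^4 - 0.9024*b^3 - 8.0351*b^2 + 4.042*b + 18.49)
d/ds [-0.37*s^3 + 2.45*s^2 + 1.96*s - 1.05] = -1.11*s^2 + 4.9*s + 1.96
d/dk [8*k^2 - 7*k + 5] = 16*k - 7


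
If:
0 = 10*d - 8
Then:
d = 4/5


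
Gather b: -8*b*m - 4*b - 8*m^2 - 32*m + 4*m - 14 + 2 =b*(-8*m - 4) - 8*m^2 - 28*m - 12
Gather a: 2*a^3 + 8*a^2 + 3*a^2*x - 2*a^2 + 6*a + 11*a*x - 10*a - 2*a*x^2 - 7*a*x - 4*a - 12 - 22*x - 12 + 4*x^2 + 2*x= 2*a^3 + a^2*(3*x + 6) + a*(-2*x^2 + 4*x - 8) + 4*x^2 - 20*x - 24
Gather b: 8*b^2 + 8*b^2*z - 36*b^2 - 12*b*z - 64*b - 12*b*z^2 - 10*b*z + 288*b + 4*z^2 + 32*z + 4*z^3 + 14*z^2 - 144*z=b^2*(8*z - 28) + b*(-12*z^2 - 22*z + 224) + 4*z^3 + 18*z^2 - 112*z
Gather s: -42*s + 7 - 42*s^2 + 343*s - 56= -42*s^2 + 301*s - 49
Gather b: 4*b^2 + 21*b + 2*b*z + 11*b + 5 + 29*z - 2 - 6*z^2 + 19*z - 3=4*b^2 + b*(2*z + 32) - 6*z^2 + 48*z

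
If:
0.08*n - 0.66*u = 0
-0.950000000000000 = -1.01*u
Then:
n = 7.76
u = 0.94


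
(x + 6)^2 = x^2 + 12*x + 36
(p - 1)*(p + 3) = p^2 + 2*p - 3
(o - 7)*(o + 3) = o^2 - 4*o - 21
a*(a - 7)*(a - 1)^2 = a^4 - 9*a^3 + 15*a^2 - 7*a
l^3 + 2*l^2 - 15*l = l*(l - 3)*(l + 5)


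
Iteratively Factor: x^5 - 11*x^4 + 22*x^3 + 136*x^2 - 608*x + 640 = (x - 4)*(x^4 - 7*x^3 - 6*x^2 + 112*x - 160) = (x - 4)*(x - 2)*(x^3 - 5*x^2 - 16*x + 80) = (x - 4)^2*(x - 2)*(x^2 - x - 20) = (x - 4)^2*(x - 2)*(x + 4)*(x - 5)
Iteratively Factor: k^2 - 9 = (k - 3)*(k + 3)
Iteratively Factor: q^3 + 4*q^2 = (q)*(q^2 + 4*q) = q*(q + 4)*(q)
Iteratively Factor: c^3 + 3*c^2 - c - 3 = (c - 1)*(c^2 + 4*c + 3) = (c - 1)*(c + 3)*(c + 1)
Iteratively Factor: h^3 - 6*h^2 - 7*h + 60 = (h + 3)*(h^2 - 9*h + 20) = (h - 4)*(h + 3)*(h - 5)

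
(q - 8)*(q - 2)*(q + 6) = q^3 - 4*q^2 - 44*q + 96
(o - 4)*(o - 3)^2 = o^3 - 10*o^2 + 33*o - 36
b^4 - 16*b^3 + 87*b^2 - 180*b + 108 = (b - 6)^2*(b - 3)*(b - 1)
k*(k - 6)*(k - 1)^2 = k^4 - 8*k^3 + 13*k^2 - 6*k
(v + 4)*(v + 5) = v^2 + 9*v + 20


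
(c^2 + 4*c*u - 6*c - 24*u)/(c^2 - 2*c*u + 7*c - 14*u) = (c^2 + 4*c*u - 6*c - 24*u)/(c^2 - 2*c*u + 7*c - 14*u)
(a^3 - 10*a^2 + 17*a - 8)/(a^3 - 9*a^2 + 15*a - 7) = (a - 8)/(a - 7)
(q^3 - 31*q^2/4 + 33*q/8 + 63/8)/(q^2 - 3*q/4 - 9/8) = q - 7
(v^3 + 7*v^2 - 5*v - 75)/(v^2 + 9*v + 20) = (v^2 + 2*v - 15)/(v + 4)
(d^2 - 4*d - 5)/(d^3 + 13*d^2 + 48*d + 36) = (d - 5)/(d^2 + 12*d + 36)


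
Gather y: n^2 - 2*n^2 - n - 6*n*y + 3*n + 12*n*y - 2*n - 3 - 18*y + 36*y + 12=-n^2 + y*(6*n + 18) + 9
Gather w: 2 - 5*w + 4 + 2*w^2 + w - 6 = 2*w^2 - 4*w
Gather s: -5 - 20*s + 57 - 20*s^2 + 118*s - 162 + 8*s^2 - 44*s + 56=-12*s^2 + 54*s - 54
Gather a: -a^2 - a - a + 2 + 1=-a^2 - 2*a + 3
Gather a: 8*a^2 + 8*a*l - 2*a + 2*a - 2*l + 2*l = 8*a^2 + 8*a*l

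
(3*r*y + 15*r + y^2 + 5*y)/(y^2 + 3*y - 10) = (3*r + y)/(y - 2)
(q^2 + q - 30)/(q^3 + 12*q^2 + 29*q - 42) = (q - 5)/(q^2 + 6*q - 7)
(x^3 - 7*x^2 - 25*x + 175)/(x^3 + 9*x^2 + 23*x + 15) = (x^2 - 12*x + 35)/(x^2 + 4*x + 3)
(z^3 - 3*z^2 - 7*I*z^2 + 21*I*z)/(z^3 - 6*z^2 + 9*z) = (z - 7*I)/(z - 3)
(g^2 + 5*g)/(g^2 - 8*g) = (g + 5)/(g - 8)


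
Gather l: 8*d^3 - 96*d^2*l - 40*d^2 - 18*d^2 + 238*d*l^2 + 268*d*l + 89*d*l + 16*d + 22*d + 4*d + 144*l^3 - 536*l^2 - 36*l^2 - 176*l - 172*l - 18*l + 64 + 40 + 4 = 8*d^3 - 58*d^2 + 42*d + 144*l^3 + l^2*(238*d - 572) + l*(-96*d^2 + 357*d - 366) + 108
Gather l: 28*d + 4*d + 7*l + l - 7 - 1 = 32*d + 8*l - 8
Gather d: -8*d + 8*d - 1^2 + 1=0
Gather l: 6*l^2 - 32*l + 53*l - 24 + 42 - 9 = 6*l^2 + 21*l + 9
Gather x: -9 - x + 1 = -x - 8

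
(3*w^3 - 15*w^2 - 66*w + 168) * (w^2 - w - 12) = 3*w^5 - 18*w^4 - 87*w^3 + 414*w^2 + 624*w - 2016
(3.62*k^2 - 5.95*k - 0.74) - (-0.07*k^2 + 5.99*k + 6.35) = 3.69*k^2 - 11.94*k - 7.09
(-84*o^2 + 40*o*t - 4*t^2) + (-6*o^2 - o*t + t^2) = -90*o^2 + 39*o*t - 3*t^2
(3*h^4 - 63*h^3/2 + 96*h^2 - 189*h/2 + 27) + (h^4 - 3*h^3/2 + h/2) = 4*h^4 - 33*h^3 + 96*h^2 - 94*h + 27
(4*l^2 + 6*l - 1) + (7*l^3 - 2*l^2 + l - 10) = 7*l^3 + 2*l^2 + 7*l - 11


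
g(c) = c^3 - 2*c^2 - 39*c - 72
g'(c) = 3*c^2 - 4*c - 39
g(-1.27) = -27.74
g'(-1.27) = -29.08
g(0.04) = -73.56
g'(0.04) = -39.16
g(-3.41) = -1.92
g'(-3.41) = 9.52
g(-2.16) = -7.17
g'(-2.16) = -16.36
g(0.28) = -83.05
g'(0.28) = -39.88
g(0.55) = -93.89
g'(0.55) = -40.29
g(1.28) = -123.10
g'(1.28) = -39.20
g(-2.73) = -0.78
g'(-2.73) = -5.72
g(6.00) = -162.00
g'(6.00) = 45.00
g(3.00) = -180.00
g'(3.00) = -24.00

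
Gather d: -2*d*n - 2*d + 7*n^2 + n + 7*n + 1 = d*(-2*n - 2) + 7*n^2 + 8*n + 1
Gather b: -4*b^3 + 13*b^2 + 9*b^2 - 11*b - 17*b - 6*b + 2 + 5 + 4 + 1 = -4*b^3 + 22*b^2 - 34*b + 12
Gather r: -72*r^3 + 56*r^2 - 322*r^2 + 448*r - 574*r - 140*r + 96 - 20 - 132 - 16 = -72*r^3 - 266*r^2 - 266*r - 72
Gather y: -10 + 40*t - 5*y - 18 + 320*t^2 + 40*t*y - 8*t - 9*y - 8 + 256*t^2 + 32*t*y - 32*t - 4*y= 576*t^2 + y*(72*t - 18) - 36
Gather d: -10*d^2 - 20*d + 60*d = -10*d^2 + 40*d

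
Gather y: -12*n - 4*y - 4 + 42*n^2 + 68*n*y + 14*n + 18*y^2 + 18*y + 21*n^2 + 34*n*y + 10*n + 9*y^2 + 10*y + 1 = 63*n^2 + 12*n + 27*y^2 + y*(102*n + 24) - 3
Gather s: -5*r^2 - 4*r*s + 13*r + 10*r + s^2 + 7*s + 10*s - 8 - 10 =-5*r^2 + 23*r + s^2 + s*(17 - 4*r) - 18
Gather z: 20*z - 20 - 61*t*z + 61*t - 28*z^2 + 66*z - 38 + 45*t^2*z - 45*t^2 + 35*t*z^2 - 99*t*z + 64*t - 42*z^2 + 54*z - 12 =-45*t^2 + 125*t + z^2*(35*t - 70) + z*(45*t^2 - 160*t + 140) - 70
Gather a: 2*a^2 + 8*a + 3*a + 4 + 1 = 2*a^2 + 11*a + 5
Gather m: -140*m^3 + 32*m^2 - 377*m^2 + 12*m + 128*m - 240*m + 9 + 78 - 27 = -140*m^3 - 345*m^2 - 100*m + 60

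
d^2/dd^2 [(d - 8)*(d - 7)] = 2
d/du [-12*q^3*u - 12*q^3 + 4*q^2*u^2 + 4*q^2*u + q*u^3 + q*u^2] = q*(-12*q^2 + 8*q*u + 4*q + 3*u^2 + 2*u)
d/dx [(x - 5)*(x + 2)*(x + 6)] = 3*x^2 + 6*x - 28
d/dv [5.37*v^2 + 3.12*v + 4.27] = 10.74*v + 3.12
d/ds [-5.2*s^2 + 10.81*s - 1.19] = 10.81 - 10.4*s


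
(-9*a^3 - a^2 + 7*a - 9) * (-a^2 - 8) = 9*a^5 + a^4 + 65*a^3 + 17*a^2 - 56*a + 72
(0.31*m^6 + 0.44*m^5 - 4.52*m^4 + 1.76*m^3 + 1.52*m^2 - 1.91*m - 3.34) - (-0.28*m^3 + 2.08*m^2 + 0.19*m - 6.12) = 0.31*m^6 + 0.44*m^5 - 4.52*m^4 + 2.04*m^3 - 0.56*m^2 - 2.1*m + 2.78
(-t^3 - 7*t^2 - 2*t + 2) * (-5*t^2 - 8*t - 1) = 5*t^5 + 43*t^4 + 67*t^3 + 13*t^2 - 14*t - 2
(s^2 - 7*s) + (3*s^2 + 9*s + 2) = 4*s^2 + 2*s + 2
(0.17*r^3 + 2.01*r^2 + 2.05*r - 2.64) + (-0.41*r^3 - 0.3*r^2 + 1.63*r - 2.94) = -0.24*r^3 + 1.71*r^2 + 3.68*r - 5.58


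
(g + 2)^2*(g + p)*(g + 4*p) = g^4 + 5*g^3*p + 4*g^3 + 4*g^2*p^2 + 20*g^2*p + 4*g^2 + 16*g*p^2 + 20*g*p + 16*p^2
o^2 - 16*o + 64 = (o - 8)^2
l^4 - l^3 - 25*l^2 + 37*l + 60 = (l - 4)*(l - 3)*(l + 1)*(l + 5)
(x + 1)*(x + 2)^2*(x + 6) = x^4 + 11*x^3 + 38*x^2 + 52*x + 24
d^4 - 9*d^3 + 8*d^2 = d^2*(d - 8)*(d - 1)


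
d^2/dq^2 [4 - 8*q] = 0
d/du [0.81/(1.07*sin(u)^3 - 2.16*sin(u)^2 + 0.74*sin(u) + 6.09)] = (-2.6001*sin(u)^2 + 3.4992*sin(u) - 0.5994)*cos(u)/(1.07*sin(u)^3 - 2.16*sin(u)^2 + 0.74*sin(u) + 6.09)^2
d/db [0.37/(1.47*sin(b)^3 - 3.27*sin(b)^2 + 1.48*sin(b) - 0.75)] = (-1.6317*sin(b)^2 + 2.4198*sin(b) - 0.5476)*cos(b)/(1.47*sin(b)^3 - 3.27*sin(b)^2 + 1.48*sin(b) - 0.75)^2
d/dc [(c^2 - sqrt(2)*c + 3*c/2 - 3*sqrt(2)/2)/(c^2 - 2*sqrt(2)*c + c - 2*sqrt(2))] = (-sqrt(2)*c^2 - c^2/2 - sqrt(2)*c - 3*sqrt(2)/2 - 2)/(c^4 - 4*sqrt(2)*c^3 + 2*c^3 - 8*sqrt(2)*c^2 + 9*c^2 - 4*sqrt(2)*c + 16*c + 8)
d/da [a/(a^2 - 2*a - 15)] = (a^2 - 2*a*(a - 1) - 2*a - 15)/(-a^2 + 2*a + 15)^2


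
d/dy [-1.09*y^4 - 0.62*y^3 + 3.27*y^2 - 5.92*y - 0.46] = -4.36*y^3 - 1.86*y^2 + 6.54*y - 5.92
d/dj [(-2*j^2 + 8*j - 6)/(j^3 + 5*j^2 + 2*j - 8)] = 2*(j^2 - 6*j - 26)/(j^4 + 12*j^3 + 52*j^2 + 96*j + 64)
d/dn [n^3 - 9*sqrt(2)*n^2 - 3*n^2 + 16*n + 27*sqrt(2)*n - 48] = 3*n^2 - 18*sqrt(2)*n - 6*n + 16 + 27*sqrt(2)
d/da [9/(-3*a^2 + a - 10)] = 9*(6*a - 1)/(3*a^2 - a + 10)^2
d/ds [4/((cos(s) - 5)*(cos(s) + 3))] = 8*(cos(s) - 1)*sin(s)/((cos(s) - 5)^2*(cos(s) + 3)^2)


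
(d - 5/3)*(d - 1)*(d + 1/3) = d^3 - 7*d^2/3 + 7*d/9 + 5/9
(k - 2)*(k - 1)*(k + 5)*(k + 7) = k^4 + 9*k^3 + k^2 - 81*k + 70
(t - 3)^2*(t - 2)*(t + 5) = t^4 - 3*t^3 - 19*t^2 + 87*t - 90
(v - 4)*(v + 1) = v^2 - 3*v - 4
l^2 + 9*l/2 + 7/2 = (l + 1)*(l + 7/2)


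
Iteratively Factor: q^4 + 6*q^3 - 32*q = (q + 4)*(q^3 + 2*q^2 - 8*q) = (q - 2)*(q + 4)*(q^2 + 4*q) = (q - 2)*(q + 4)^2*(q)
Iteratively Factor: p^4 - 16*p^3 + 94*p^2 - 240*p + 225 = (p - 5)*(p^3 - 11*p^2 + 39*p - 45) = (p - 5)^2*(p^2 - 6*p + 9) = (p - 5)^2*(p - 3)*(p - 3)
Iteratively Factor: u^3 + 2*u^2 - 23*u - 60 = (u - 5)*(u^2 + 7*u + 12) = (u - 5)*(u + 4)*(u + 3)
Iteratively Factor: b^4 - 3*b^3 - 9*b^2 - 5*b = (b)*(b^3 - 3*b^2 - 9*b - 5) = b*(b + 1)*(b^2 - 4*b - 5) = b*(b - 5)*(b + 1)*(b + 1)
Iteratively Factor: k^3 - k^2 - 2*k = (k + 1)*(k^2 - 2*k) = k*(k + 1)*(k - 2)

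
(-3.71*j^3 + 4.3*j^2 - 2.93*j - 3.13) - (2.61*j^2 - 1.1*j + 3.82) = -3.71*j^3 + 1.69*j^2 - 1.83*j - 6.95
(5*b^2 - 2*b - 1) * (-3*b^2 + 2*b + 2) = -15*b^4 + 16*b^3 + 9*b^2 - 6*b - 2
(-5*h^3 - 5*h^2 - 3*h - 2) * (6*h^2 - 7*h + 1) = -30*h^5 + 5*h^4 + 12*h^3 + 4*h^2 + 11*h - 2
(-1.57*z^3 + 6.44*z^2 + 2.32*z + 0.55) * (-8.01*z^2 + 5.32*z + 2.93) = 12.5757*z^5 - 59.9368*z^4 + 11.0775*z^3 + 26.8061*z^2 + 9.7236*z + 1.6115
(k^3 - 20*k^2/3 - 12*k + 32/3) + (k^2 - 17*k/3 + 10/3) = k^3 - 17*k^2/3 - 53*k/3 + 14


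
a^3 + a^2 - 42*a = a*(a - 6)*(a + 7)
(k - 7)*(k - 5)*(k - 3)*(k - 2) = k^4 - 17*k^3 + 101*k^2 - 247*k + 210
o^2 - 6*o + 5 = (o - 5)*(o - 1)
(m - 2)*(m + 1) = m^2 - m - 2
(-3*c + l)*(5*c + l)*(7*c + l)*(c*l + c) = -105*c^4*l - 105*c^4 - c^3*l^2 - c^3*l + 9*c^2*l^3 + 9*c^2*l^2 + c*l^4 + c*l^3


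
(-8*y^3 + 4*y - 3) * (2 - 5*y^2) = 40*y^5 - 36*y^3 + 15*y^2 + 8*y - 6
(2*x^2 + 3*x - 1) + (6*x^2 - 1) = 8*x^2 + 3*x - 2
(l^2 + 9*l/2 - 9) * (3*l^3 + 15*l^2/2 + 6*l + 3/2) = 3*l^5 + 21*l^4 + 51*l^3/4 - 39*l^2 - 189*l/4 - 27/2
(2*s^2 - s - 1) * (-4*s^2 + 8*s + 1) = -8*s^4 + 20*s^3 - 2*s^2 - 9*s - 1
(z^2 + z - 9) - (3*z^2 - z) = -2*z^2 + 2*z - 9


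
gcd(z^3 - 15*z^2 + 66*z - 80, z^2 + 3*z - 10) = z - 2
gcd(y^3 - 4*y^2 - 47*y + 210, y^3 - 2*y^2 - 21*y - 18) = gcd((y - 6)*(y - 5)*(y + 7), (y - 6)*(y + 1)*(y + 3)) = y - 6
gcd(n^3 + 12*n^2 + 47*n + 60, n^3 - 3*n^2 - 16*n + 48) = n + 4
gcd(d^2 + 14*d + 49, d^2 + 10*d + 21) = d + 7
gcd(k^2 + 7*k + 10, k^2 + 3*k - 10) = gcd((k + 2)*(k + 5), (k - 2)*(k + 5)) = k + 5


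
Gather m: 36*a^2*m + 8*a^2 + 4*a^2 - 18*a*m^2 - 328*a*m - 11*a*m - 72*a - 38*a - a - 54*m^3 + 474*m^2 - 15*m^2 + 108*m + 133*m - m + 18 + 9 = 12*a^2 - 111*a - 54*m^3 + m^2*(459 - 18*a) + m*(36*a^2 - 339*a + 240) + 27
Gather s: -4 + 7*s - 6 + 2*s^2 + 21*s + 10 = 2*s^2 + 28*s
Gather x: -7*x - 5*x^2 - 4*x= -5*x^2 - 11*x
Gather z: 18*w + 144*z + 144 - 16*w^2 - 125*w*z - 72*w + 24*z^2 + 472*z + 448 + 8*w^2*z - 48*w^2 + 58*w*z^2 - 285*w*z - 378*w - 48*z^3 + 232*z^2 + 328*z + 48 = -64*w^2 - 432*w - 48*z^3 + z^2*(58*w + 256) + z*(8*w^2 - 410*w + 944) + 640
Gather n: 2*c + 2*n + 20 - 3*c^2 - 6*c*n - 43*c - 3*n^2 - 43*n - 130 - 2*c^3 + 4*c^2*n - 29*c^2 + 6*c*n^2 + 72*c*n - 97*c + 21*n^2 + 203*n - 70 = -2*c^3 - 32*c^2 - 138*c + n^2*(6*c + 18) + n*(4*c^2 + 66*c + 162) - 180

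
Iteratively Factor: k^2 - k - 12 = (k - 4)*(k + 3)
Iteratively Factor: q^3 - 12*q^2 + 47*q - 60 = (q - 4)*(q^2 - 8*q + 15) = (q - 4)*(q - 3)*(q - 5)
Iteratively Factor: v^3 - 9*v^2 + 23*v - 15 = (v - 1)*(v^2 - 8*v + 15) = (v - 3)*(v - 1)*(v - 5)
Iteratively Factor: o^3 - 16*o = (o)*(o^2 - 16) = o*(o - 4)*(o + 4)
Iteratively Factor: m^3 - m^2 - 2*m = (m + 1)*(m^2 - 2*m) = m*(m + 1)*(m - 2)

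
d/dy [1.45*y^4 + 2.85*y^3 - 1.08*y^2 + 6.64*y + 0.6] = 5.8*y^3 + 8.55*y^2 - 2.16*y + 6.64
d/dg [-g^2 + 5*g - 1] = 5 - 2*g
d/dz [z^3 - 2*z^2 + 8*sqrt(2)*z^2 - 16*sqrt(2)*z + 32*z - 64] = 3*z^2 - 4*z + 16*sqrt(2)*z - 16*sqrt(2) + 32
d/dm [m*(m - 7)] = 2*m - 7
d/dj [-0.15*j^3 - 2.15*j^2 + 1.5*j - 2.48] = -0.45*j^2 - 4.3*j + 1.5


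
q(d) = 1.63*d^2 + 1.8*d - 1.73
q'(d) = 3.26*d + 1.8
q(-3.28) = 9.90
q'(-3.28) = -8.89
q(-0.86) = -2.07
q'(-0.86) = -1.00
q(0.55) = -0.25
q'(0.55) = 3.59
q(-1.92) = 0.82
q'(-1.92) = -4.46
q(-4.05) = 17.72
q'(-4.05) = -11.40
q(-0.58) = -2.23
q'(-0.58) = -0.09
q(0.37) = -0.84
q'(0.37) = 3.01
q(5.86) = 64.79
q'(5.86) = 20.90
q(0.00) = -1.73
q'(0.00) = 1.80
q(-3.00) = 7.54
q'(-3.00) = -7.98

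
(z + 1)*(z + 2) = z^2 + 3*z + 2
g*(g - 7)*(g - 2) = g^3 - 9*g^2 + 14*g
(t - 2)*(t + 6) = t^2 + 4*t - 12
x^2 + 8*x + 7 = (x + 1)*(x + 7)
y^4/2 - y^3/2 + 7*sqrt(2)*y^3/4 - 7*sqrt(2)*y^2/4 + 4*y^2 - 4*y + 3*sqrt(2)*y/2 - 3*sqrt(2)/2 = (y/2 + sqrt(2)/2)*(y - 1)*(y + sqrt(2))*(y + 3*sqrt(2)/2)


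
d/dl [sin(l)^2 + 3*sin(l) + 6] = (2*sin(l) + 3)*cos(l)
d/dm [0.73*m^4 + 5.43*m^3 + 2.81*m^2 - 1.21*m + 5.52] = 2.92*m^3 + 16.29*m^2 + 5.62*m - 1.21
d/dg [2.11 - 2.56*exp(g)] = -2.56*exp(g)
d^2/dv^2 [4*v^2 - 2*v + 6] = 8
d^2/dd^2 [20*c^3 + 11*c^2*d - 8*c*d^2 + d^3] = -16*c + 6*d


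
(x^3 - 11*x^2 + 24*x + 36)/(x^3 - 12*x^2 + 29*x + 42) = (x - 6)/(x - 7)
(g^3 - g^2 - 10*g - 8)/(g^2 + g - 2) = (g^2 - 3*g - 4)/(g - 1)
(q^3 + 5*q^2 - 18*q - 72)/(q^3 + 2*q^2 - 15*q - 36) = (q + 6)/(q + 3)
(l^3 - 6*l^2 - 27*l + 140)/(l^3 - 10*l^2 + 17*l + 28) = (l + 5)/(l + 1)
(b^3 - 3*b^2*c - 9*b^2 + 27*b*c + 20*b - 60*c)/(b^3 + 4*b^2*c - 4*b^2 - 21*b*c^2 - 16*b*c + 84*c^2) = (b - 5)/(b + 7*c)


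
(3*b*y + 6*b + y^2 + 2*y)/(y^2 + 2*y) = (3*b + y)/y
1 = 1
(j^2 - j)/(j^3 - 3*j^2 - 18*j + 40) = j*(j - 1)/(j^3 - 3*j^2 - 18*j + 40)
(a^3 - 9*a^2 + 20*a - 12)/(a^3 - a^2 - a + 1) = (a^2 - 8*a + 12)/(a^2 - 1)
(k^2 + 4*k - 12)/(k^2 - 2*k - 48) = (k - 2)/(k - 8)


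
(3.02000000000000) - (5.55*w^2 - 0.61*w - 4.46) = -5.55*w^2 + 0.61*w + 7.48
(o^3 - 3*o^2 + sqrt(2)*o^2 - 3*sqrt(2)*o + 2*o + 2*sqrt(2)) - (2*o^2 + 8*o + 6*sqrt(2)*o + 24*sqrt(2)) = o^3 - 5*o^2 + sqrt(2)*o^2 - 9*sqrt(2)*o - 6*o - 22*sqrt(2)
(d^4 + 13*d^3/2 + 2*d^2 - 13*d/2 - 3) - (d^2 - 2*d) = d^4 + 13*d^3/2 + d^2 - 9*d/2 - 3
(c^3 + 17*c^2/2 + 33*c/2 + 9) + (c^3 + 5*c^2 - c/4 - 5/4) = 2*c^3 + 27*c^2/2 + 65*c/4 + 31/4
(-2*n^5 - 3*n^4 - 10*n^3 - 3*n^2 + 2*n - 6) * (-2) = 4*n^5 + 6*n^4 + 20*n^3 + 6*n^2 - 4*n + 12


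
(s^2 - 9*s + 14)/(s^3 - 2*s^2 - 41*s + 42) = (s - 2)/(s^2 + 5*s - 6)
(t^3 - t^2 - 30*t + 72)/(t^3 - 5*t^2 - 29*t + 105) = (t^2 + 2*t - 24)/(t^2 - 2*t - 35)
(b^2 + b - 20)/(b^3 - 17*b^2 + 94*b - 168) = (b + 5)/(b^2 - 13*b + 42)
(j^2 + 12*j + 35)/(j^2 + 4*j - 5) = (j + 7)/(j - 1)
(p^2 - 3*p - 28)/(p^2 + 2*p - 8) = (p - 7)/(p - 2)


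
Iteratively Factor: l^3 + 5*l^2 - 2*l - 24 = (l + 3)*(l^2 + 2*l - 8) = (l + 3)*(l + 4)*(l - 2)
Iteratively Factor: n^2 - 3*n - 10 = (n - 5)*(n + 2)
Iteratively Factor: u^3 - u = (u + 1)*(u^2 - u) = (u - 1)*(u + 1)*(u)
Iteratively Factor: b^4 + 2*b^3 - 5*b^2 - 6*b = (b + 1)*(b^3 + b^2 - 6*b) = (b + 1)*(b + 3)*(b^2 - 2*b) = (b - 2)*(b + 1)*(b + 3)*(b)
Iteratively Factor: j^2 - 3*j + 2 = (j - 1)*(j - 2)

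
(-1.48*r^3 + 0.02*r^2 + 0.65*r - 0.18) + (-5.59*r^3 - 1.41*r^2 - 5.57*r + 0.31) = -7.07*r^3 - 1.39*r^2 - 4.92*r + 0.13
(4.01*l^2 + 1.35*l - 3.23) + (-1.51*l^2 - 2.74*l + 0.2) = 2.5*l^2 - 1.39*l - 3.03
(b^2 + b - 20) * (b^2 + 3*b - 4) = b^4 + 4*b^3 - 21*b^2 - 64*b + 80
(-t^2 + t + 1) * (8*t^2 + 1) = -8*t^4 + 8*t^3 + 7*t^2 + t + 1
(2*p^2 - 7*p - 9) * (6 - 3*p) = -6*p^3 + 33*p^2 - 15*p - 54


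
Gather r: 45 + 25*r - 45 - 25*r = 0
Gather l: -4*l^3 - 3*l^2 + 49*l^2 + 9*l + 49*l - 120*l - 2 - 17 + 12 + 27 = -4*l^3 + 46*l^2 - 62*l + 20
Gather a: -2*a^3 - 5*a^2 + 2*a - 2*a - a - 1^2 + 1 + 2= -2*a^3 - 5*a^2 - a + 2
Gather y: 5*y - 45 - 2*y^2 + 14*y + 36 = -2*y^2 + 19*y - 9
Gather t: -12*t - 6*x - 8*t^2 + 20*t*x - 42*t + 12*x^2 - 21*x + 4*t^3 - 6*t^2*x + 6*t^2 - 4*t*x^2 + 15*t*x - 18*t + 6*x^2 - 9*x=4*t^3 + t^2*(-6*x - 2) + t*(-4*x^2 + 35*x - 72) + 18*x^2 - 36*x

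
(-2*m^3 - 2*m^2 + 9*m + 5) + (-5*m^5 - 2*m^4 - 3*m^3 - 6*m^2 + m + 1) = -5*m^5 - 2*m^4 - 5*m^3 - 8*m^2 + 10*m + 6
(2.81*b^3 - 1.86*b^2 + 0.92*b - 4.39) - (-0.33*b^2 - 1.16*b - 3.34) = 2.81*b^3 - 1.53*b^2 + 2.08*b - 1.05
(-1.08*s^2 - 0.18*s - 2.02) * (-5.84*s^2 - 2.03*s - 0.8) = 6.3072*s^4 + 3.2436*s^3 + 13.0262*s^2 + 4.2446*s + 1.616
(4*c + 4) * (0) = 0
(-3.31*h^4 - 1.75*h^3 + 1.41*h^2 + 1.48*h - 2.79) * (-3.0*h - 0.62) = 9.93*h^5 + 7.3022*h^4 - 3.145*h^3 - 5.3142*h^2 + 7.4524*h + 1.7298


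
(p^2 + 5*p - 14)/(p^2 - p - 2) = (p + 7)/(p + 1)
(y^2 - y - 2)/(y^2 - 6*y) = (y^2 - y - 2)/(y*(y - 6))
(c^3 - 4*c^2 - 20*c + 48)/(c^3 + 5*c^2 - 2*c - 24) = (c - 6)/(c + 3)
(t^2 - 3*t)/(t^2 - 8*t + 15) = t/(t - 5)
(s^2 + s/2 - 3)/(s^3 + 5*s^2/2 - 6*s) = (s + 2)/(s*(s + 4))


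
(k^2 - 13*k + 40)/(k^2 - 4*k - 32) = (k - 5)/(k + 4)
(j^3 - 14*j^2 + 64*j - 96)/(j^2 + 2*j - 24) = (j^2 - 10*j + 24)/(j + 6)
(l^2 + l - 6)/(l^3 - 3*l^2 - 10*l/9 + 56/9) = 9*(l + 3)/(9*l^2 - 9*l - 28)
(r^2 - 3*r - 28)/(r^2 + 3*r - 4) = (r - 7)/(r - 1)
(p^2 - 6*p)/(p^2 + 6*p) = (p - 6)/(p + 6)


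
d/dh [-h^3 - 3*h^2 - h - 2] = -3*h^2 - 6*h - 1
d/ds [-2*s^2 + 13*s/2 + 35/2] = 13/2 - 4*s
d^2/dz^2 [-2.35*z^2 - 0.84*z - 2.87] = -4.70000000000000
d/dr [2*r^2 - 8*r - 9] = 4*r - 8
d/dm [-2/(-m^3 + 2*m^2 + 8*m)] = 2*(-3*m^2 + 4*m + 8)/(m^2*(-m^2 + 2*m + 8)^2)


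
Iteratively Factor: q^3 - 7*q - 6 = (q - 3)*(q^2 + 3*q + 2) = (q - 3)*(q + 2)*(q + 1)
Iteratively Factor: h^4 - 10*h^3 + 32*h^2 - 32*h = (h - 4)*(h^3 - 6*h^2 + 8*h) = (h - 4)*(h - 2)*(h^2 - 4*h) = h*(h - 4)*(h - 2)*(h - 4)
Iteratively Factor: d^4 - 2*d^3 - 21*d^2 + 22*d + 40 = (d + 1)*(d^3 - 3*d^2 - 18*d + 40) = (d - 5)*(d + 1)*(d^2 + 2*d - 8) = (d - 5)*(d + 1)*(d + 4)*(d - 2)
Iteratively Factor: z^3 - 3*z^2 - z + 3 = (z + 1)*(z^2 - 4*z + 3) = (z - 3)*(z + 1)*(z - 1)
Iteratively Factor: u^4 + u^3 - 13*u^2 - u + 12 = (u + 4)*(u^3 - 3*u^2 - u + 3) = (u + 1)*(u + 4)*(u^2 - 4*u + 3) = (u - 3)*(u + 1)*(u + 4)*(u - 1)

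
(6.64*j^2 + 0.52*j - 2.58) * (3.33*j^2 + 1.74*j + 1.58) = 22.1112*j^4 + 13.2852*j^3 + 2.8046*j^2 - 3.6676*j - 4.0764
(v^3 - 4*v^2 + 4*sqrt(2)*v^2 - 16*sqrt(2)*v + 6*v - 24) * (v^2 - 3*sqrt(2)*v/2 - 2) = v^5 - 4*v^4 + 5*sqrt(2)*v^4/2 - 10*sqrt(2)*v^3 - 8*v^3 - 17*sqrt(2)*v^2 + 32*v^2 - 12*v + 68*sqrt(2)*v + 48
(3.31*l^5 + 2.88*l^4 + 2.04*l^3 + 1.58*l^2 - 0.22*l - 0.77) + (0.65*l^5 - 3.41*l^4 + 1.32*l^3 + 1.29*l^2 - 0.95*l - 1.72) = 3.96*l^5 - 0.53*l^4 + 3.36*l^3 + 2.87*l^2 - 1.17*l - 2.49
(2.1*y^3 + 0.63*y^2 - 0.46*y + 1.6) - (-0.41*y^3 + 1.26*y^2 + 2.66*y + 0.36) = 2.51*y^3 - 0.63*y^2 - 3.12*y + 1.24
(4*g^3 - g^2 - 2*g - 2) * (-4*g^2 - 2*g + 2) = -16*g^5 - 4*g^4 + 18*g^3 + 10*g^2 - 4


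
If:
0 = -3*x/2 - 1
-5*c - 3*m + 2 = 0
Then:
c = 2/5 - 3*m/5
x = -2/3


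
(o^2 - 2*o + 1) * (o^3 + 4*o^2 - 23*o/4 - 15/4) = o^5 + 2*o^4 - 51*o^3/4 + 47*o^2/4 + 7*o/4 - 15/4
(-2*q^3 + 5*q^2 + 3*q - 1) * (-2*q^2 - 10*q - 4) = 4*q^5 + 10*q^4 - 48*q^3 - 48*q^2 - 2*q + 4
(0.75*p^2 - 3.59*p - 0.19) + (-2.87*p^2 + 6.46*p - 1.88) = -2.12*p^2 + 2.87*p - 2.07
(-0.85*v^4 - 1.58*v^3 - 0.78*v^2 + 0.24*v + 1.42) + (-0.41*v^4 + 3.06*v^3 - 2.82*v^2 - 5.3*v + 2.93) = -1.26*v^4 + 1.48*v^3 - 3.6*v^2 - 5.06*v + 4.35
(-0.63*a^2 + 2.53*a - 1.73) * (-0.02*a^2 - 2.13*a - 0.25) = 0.0126*a^4 + 1.2913*a^3 - 5.1968*a^2 + 3.0524*a + 0.4325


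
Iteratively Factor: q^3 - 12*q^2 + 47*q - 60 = (q - 4)*(q^2 - 8*q + 15) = (q - 4)*(q - 3)*(q - 5)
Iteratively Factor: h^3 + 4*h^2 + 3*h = (h + 1)*(h^2 + 3*h) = h*(h + 1)*(h + 3)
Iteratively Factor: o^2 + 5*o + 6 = (o + 3)*(o + 2)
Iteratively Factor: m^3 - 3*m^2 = (m)*(m^2 - 3*m) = m*(m - 3)*(m)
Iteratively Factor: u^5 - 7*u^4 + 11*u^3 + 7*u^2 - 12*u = (u + 1)*(u^4 - 8*u^3 + 19*u^2 - 12*u) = u*(u + 1)*(u^3 - 8*u^2 + 19*u - 12) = u*(u - 3)*(u + 1)*(u^2 - 5*u + 4) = u*(u - 3)*(u - 1)*(u + 1)*(u - 4)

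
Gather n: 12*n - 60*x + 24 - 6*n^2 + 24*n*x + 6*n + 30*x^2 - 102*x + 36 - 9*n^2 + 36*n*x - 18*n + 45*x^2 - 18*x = -15*n^2 + 60*n*x + 75*x^2 - 180*x + 60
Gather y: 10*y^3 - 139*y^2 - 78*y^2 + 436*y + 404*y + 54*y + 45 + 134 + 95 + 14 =10*y^3 - 217*y^2 + 894*y + 288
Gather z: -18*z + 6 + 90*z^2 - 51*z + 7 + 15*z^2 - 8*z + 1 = 105*z^2 - 77*z + 14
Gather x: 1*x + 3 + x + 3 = 2*x + 6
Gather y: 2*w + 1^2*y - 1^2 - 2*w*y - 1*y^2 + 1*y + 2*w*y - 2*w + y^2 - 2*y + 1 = 0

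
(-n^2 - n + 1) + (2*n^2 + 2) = n^2 - n + 3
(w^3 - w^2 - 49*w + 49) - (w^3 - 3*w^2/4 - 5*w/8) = -w^2/4 - 387*w/8 + 49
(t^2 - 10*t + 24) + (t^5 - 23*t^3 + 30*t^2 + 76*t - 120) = t^5 - 23*t^3 + 31*t^2 + 66*t - 96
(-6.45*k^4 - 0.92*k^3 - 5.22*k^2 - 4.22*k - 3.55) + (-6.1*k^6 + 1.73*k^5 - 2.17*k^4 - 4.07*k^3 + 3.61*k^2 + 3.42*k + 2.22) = -6.1*k^6 + 1.73*k^5 - 8.62*k^4 - 4.99*k^3 - 1.61*k^2 - 0.8*k - 1.33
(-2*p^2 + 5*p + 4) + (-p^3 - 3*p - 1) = -p^3 - 2*p^2 + 2*p + 3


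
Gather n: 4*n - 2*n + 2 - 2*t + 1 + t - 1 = 2*n - t + 2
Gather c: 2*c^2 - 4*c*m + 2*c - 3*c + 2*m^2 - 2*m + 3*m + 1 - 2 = 2*c^2 + c*(-4*m - 1) + 2*m^2 + m - 1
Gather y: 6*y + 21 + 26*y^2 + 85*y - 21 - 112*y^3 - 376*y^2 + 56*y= -112*y^3 - 350*y^2 + 147*y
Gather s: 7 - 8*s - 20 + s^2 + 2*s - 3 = s^2 - 6*s - 16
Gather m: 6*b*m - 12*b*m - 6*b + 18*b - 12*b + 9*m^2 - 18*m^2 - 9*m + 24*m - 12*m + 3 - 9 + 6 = -9*m^2 + m*(3 - 6*b)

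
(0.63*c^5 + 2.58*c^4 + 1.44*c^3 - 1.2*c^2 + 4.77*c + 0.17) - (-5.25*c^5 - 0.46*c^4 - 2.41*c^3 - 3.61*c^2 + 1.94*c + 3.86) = 5.88*c^5 + 3.04*c^4 + 3.85*c^3 + 2.41*c^2 + 2.83*c - 3.69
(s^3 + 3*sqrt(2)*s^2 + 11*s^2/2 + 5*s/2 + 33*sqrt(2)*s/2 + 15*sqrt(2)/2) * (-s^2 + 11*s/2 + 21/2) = -s^5 - 3*sqrt(2)*s^4 + 153*s^3/4 + 143*s^2/2 + 459*sqrt(2)*s^2/4 + 105*s/4 + 429*sqrt(2)*s/2 + 315*sqrt(2)/4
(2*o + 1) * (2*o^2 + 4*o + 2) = 4*o^3 + 10*o^2 + 8*o + 2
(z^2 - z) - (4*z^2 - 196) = -3*z^2 - z + 196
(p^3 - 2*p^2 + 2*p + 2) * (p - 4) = p^4 - 6*p^3 + 10*p^2 - 6*p - 8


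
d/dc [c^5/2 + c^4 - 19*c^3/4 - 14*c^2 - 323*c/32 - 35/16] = 5*c^4/2 + 4*c^3 - 57*c^2/4 - 28*c - 323/32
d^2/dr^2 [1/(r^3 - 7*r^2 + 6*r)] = 2*(r*(7 - 3*r)*(r^2 - 7*r + 6) + (3*r^2 - 14*r + 6)^2)/(r^3*(r^2 - 7*r + 6)^3)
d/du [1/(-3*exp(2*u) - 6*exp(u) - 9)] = 2*(exp(u) + 1)*exp(u)/(3*(exp(2*u) + 2*exp(u) + 3)^2)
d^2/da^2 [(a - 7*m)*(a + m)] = 2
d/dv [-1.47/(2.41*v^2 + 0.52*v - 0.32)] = (7.0854*v + 0.7644)/(2.41*v^2 + 0.52*v - 0.32)^2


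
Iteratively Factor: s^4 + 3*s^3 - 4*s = (s)*(s^3 + 3*s^2 - 4) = s*(s + 2)*(s^2 + s - 2) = s*(s - 1)*(s + 2)*(s + 2)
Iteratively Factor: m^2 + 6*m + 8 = (m + 2)*(m + 4)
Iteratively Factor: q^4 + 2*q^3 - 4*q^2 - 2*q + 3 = (q - 1)*(q^3 + 3*q^2 - q - 3) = (q - 1)^2*(q^2 + 4*q + 3) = (q - 1)^2*(q + 3)*(q + 1)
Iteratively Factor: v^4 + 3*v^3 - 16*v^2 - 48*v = (v - 4)*(v^3 + 7*v^2 + 12*v) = v*(v - 4)*(v^2 + 7*v + 12) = v*(v - 4)*(v + 3)*(v + 4)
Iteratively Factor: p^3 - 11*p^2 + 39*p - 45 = (p - 3)*(p^2 - 8*p + 15) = (p - 5)*(p - 3)*(p - 3)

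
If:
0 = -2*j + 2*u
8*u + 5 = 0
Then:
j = -5/8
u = -5/8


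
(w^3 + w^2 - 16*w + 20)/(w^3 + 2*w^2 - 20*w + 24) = (w + 5)/(w + 6)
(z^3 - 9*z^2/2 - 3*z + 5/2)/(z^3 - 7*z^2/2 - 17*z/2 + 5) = (z + 1)/(z + 2)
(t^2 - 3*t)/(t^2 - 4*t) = (t - 3)/(t - 4)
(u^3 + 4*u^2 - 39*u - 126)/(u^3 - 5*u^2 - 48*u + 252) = (u + 3)/(u - 6)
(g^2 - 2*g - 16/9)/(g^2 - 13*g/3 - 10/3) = (g - 8/3)/(g - 5)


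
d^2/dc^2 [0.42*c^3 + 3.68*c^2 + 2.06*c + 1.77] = 2.52*c + 7.36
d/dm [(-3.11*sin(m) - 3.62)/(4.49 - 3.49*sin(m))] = -26.5977*cos(m)/(3.49*sin(m) - 4.49)^2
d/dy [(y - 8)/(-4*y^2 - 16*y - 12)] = (-y^2 - 4*y + 2*(y - 8)*(y + 2) - 3)/(4*(y^2 + 4*y + 3)^2)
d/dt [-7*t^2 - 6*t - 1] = -14*t - 6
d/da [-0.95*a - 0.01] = -0.950000000000000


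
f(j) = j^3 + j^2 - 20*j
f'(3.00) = 13.00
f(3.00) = -24.00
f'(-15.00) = 625.00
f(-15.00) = -2850.00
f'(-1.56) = -15.82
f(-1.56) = 29.84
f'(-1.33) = -17.35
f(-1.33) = 26.02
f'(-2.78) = -2.37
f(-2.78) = 41.84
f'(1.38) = -11.53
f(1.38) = -23.07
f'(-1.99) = -12.10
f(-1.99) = 35.88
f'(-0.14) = -20.22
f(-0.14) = 2.82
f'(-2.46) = -6.77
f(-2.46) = 40.36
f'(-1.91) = -12.88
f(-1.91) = 34.88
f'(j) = 3*j^2 + 2*j - 20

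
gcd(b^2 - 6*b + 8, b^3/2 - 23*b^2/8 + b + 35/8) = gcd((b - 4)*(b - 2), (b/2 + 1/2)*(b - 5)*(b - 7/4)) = 1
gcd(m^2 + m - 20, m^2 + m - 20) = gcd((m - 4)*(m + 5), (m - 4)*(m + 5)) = m^2 + m - 20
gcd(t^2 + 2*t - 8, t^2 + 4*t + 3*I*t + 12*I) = t + 4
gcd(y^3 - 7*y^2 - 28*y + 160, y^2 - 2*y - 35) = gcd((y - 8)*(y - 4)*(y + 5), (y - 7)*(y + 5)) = y + 5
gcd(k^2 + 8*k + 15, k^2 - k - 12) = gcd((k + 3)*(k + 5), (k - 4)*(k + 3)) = k + 3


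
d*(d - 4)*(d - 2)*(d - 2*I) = d^4 - 6*d^3 - 2*I*d^3 + 8*d^2 + 12*I*d^2 - 16*I*d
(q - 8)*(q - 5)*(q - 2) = q^3 - 15*q^2 + 66*q - 80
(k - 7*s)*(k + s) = k^2 - 6*k*s - 7*s^2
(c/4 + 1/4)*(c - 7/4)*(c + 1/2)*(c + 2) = c^4/4 + 7*c^3/16 - 21*c^2/32 - 41*c/32 - 7/16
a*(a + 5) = a^2 + 5*a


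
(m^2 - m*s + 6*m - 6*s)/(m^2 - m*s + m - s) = (m + 6)/(m + 1)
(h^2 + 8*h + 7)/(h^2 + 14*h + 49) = (h + 1)/(h + 7)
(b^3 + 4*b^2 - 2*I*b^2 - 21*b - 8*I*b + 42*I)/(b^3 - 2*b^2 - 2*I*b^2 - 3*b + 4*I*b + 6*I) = (b + 7)/(b + 1)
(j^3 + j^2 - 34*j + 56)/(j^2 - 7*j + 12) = (j^2 + 5*j - 14)/(j - 3)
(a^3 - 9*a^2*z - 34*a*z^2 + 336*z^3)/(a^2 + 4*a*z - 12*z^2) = (-a^2 + 15*a*z - 56*z^2)/(-a + 2*z)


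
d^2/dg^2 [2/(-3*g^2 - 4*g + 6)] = 4*(9*g^2 + 12*g - 4*(3*g + 2)^2 - 18)/(3*g^2 + 4*g - 6)^3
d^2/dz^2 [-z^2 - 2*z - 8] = -2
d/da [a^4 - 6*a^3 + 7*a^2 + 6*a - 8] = 4*a^3 - 18*a^2 + 14*a + 6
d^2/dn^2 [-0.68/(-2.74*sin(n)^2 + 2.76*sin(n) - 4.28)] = (-20.420672*sin(n)^4 + 15.427296*sin(n)^3 + 57.349024*sin(n)^2 - 38.887296*sin(n) - 5.589056)/(2.74*sin(n)^2 - 2.76*sin(n) + 4.28)^3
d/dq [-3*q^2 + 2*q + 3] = 2 - 6*q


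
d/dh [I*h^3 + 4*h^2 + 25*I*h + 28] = 3*I*h^2 + 8*h + 25*I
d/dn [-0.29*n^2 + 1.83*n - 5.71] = 1.83 - 0.58*n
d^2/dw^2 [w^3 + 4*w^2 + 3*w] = 6*w + 8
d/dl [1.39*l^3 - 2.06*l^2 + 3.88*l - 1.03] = 4.17*l^2 - 4.12*l + 3.88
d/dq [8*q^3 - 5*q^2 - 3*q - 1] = 24*q^2 - 10*q - 3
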